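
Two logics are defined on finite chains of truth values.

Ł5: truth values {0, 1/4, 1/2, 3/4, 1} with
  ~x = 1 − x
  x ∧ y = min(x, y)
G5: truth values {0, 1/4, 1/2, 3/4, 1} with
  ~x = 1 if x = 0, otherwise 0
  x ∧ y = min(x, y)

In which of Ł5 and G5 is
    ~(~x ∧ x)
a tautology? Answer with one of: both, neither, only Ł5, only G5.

In Ł5: at x = 1/4 the value is 3/4 — not a tautology.
In G5: every assignment gives 1 — tautology.

only G5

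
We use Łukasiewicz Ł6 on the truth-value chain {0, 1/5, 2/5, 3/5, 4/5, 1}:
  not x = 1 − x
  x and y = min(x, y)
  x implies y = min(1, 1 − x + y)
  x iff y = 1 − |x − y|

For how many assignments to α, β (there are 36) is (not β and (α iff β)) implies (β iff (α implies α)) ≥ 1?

value 1: 21 assignments (counts)
value 4/5: 7 assignments
value 3/5: 2 assignments
value 2/5: 4 assignments
value 1/5: 1 assignment
value 0: 1 assignment
So 21 of the 36 assignments meet the threshold.

21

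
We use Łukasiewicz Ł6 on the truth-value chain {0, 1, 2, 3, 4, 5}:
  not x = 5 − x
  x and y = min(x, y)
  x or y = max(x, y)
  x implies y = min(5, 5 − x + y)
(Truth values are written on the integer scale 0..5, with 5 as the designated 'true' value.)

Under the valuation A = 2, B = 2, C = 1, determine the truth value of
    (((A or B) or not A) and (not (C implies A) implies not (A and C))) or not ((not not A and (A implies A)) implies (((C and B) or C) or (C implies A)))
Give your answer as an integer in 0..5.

A or B = 2 or 2 = 2
not A = not 2 = 3
(A or B) or not A = 2 or 3 = 3
C implies A = 1 implies 2 = 5
not (C implies A) = not 5 = 0
A and C = 2 and 1 = 1
not (A and C) = not 1 = 4
not (C implies A) implies not (A and C) = 0 implies 4 = 5
((A or B) or not A) and (not (C implies A) implies not (A and C)) = 3 and 5 = 3
not A = not 2 = 3
not not A = not 3 = 2
A implies A = 2 implies 2 = 5
not not A and (A implies A) = 2 and 5 = 2
C and B = 1 and 2 = 1
(C and B) or C = 1 or 1 = 1
C implies A = 1 implies 2 = 5
((C and B) or C) or (C implies A) = 1 or 5 = 5
(not not A and (A implies A)) implies (((C and B) or C) or (C implies A)) = 2 implies 5 = 5
not ((not not A and (A implies A)) implies (((C and B) or C) or (C implies A))) = not 5 = 0
(((A or B) or not A) and (not (C implies A) implies not (A and C))) or not ((not not A and (A implies A)) implies (((C and B) or C) or (C implies A))) = 3 or 0 = 3

3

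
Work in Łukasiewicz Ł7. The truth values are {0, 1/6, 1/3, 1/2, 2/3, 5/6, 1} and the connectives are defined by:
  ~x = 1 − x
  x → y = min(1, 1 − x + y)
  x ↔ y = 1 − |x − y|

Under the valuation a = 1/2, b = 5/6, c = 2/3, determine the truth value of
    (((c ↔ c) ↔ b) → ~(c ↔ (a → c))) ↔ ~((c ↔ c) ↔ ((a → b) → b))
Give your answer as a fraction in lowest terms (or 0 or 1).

c ↔ c = 2/3 ↔ 2/3 = 1
(c ↔ c) ↔ b = 1 ↔ 5/6 = 5/6
a → c = 1/2 → 2/3 = 1
c ↔ (a → c) = 2/3 ↔ 1 = 2/3
~(c ↔ (a → c)) = ~2/3 = 1/3
((c ↔ c) ↔ b) → ~(c ↔ (a → c)) = 5/6 → 1/3 = 1/2
c ↔ c = 2/3 ↔ 2/3 = 1
a → b = 1/2 → 5/6 = 1
(a → b) → b = 1 → 5/6 = 5/6
(c ↔ c) ↔ ((a → b) → b) = 1 ↔ 5/6 = 5/6
~((c ↔ c) ↔ ((a → b) → b)) = ~5/6 = 1/6
(((c ↔ c) ↔ b) → ~(c ↔ (a → c))) ↔ ~((c ↔ c) ↔ ((a → b) → b)) = 1/2 ↔ 1/6 = 2/3

2/3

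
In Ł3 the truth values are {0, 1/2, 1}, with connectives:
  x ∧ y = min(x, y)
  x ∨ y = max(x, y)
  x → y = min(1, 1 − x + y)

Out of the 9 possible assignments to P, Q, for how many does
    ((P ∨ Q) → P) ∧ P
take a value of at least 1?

P = 0, Q = 0 ↦ 0  <
P = 0, Q = 1/2 ↦ 0  <
P = 0, Q = 1 ↦ 0  <
P = 1/2, Q = 0 ↦ 1/2  <
P = 1/2, Q = 1/2 ↦ 1/2  <
P = 1/2, Q = 1 ↦ 1/2  <
P = 1, Q = 0 ↦ 1  ≥
P = 1, Q = 1/2 ↦ 1  ≥
P = 1, Q = 1 ↦ 1  ≥
So 3 of the 9 assignments meet the threshold.

3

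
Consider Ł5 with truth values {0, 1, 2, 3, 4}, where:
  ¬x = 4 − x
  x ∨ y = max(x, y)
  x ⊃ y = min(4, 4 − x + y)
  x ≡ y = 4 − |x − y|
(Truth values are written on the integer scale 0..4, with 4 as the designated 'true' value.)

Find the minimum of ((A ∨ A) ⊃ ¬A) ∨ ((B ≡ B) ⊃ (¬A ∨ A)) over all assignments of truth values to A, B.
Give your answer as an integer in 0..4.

3

Take A = 3, B = 0:
A ∨ A = 3 ∨ 3 = 3
¬A = ¬3 = 1
(A ∨ A) ⊃ ¬A = 3 ⊃ 1 = 2
B ≡ B = 0 ≡ 0 = 4
¬A = ¬3 = 1
¬A ∨ A = 1 ∨ 3 = 3
(B ≡ B) ⊃ (¬A ∨ A) = 4 ⊃ 3 = 3
((A ∨ A) ⊃ ¬A) ∨ ((B ≡ B) ⊃ (¬A ∨ A)) = 2 ∨ 3 = 3
No assignment yields a value below 3, so this is the minimum.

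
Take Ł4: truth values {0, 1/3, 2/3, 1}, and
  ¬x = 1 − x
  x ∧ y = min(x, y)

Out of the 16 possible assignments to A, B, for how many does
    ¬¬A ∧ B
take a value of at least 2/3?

A = 0, B = 0 ↦ 0  <
A = 0, B = 1/3 ↦ 0  <
A = 0, B = 2/3 ↦ 0  <
A = 0, B = 1 ↦ 0  <
A = 1/3, B = 0 ↦ 0  <
A = 1/3, B = 1/3 ↦ 1/3  <
A = 1/3, B = 2/3 ↦ 1/3  <
A = 1/3, B = 1 ↦ 1/3  <
A = 2/3, B = 0 ↦ 0  <
A = 2/3, B = 1/3 ↦ 1/3  <
A = 2/3, B = 2/3 ↦ 2/3  ≥
A = 2/3, B = 1 ↦ 2/3  ≥
A = 1, B = 0 ↦ 0  <
A = 1, B = 1/3 ↦ 1/3  <
A = 1, B = 2/3 ↦ 2/3  ≥
A = 1, B = 1 ↦ 1  ≥
So 4 of the 16 assignments meet the threshold.

4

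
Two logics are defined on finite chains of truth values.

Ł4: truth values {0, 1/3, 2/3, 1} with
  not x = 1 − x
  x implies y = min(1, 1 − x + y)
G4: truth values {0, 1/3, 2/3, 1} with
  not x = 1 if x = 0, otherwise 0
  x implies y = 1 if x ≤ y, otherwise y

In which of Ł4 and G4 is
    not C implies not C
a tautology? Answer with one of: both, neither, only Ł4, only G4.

In Ł4: every assignment gives 1 — tautology.
In G4: every assignment gives 1 — tautology.

both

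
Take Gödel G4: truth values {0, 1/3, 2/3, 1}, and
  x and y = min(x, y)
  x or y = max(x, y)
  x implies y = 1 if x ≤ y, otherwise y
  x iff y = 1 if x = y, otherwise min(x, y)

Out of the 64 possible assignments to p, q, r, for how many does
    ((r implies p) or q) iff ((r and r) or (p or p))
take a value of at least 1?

22

value 1: 22 assignments (counts)
value 2/3: 19 assignments
value 1/3: 16 assignments
value 0: 7 assignments
So 22 of the 64 assignments meet the threshold.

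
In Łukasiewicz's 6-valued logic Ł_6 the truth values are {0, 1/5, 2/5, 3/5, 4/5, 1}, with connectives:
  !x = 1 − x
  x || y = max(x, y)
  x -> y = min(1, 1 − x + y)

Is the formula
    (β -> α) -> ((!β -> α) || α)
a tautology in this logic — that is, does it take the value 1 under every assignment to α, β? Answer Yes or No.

No

Counterexample: take α = 0, β = 0.
β -> α = 0 -> 0 = 1
!β = !0 = 1
!β -> α = 1 -> 0 = 0
(!β -> α) || α = 0 || 0 = 0
(β -> α) -> ((!β -> α) || α) = 1 -> 0 = 0
This gives 0 ≠ 1.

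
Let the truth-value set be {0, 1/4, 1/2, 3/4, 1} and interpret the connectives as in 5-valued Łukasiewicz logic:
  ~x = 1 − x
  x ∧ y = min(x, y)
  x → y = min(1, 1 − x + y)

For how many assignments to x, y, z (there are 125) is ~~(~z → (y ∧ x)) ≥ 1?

value 1: 55 assignments (counts)
value 3/4: 24 assignments
value 1/2: 21 assignments
value 1/4: 16 assignments
value 0: 9 assignments
So 55 of the 125 assignments meet the threshold.

55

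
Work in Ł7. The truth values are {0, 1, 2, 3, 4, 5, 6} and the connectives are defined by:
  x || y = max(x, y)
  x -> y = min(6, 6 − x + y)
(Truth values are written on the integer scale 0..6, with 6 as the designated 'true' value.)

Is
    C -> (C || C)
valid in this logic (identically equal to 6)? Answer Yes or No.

Yes

C = 0 ↦ 6
C = 1 ↦ 6
C = 2 ↦ 6
C = 3 ↦ 6
C = 4 ↦ 6
C = 5 ↦ 6
C = 6 ↦ 6
Every assignment gives a value ≥ 6.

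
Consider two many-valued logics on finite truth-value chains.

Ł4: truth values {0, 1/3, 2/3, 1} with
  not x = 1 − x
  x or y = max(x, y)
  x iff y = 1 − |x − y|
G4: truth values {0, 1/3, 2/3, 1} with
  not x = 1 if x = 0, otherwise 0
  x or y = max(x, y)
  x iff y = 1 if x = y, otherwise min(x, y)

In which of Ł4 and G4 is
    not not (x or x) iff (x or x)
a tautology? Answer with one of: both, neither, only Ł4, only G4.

In Ł4: every assignment gives 1 — tautology.
In G4: at x = 1/3 the value is 1/3 — not a tautology.

only Ł4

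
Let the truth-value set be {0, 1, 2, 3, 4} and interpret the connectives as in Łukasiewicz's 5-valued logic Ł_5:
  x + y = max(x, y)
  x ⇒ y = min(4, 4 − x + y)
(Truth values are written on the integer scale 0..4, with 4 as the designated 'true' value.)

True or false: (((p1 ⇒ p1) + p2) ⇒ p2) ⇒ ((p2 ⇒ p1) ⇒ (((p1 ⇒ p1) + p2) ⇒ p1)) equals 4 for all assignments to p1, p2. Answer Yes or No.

Yes

At p1 = 1, p2 = 3, for instance:
p1 ⇒ p1 = 1 ⇒ 1 = 4
(p1 ⇒ p1) + p2 = 4 + 3 = 4
((p1 ⇒ p1) + p2) ⇒ p2 = 4 ⇒ 3 = 3
p2 ⇒ p1 = 3 ⇒ 1 = 2
((p1 ⇒ p1) + p2) ⇒ p1 = 4 ⇒ 1 = 1
(p2 ⇒ p1) ⇒ (((p1 ⇒ p1) + p2) ⇒ p1) = 2 ⇒ 1 = 3
(((p1 ⇒ p1) + p2) ⇒ p2) ⇒ ((p2 ⇒ p1) ⇒ (((p1 ⇒ p1) + p2) ⇒ p1)) = 3 ⇒ 3 = 4
and checking the remaining 24 assignments likewise gives ≥ 4 in every case.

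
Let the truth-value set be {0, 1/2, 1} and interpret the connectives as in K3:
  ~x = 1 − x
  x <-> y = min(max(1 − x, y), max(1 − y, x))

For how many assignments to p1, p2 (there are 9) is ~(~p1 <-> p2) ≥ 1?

p1 = 0, p2 = 0 ↦ 1  ≥
p1 = 0, p2 = 1/2 ↦ 1/2  <
p1 = 0, p2 = 1 ↦ 0  <
p1 = 1/2, p2 = 0 ↦ 1/2  <
p1 = 1/2, p2 = 1/2 ↦ 1/2  <
p1 = 1/2, p2 = 1 ↦ 1/2  <
p1 = 1, p2 = 0 ↦ 0  <
p1 = 1, p2 = 1/2 ↦ 1/2  <
p1 = 1, p2 = 1 ↦ 1  ≥
So 2 of the 9 assignments meet the threshold.

2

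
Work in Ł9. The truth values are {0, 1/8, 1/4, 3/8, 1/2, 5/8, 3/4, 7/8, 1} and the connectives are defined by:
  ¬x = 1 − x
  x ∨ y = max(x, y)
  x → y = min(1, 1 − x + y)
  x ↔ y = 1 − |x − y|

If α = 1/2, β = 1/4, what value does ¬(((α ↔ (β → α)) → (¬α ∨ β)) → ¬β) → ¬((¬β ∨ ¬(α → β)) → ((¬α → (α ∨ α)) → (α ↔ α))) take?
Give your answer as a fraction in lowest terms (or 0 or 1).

3/4

β → α = 1/4 → 1/2 = 1
α ↔ (β → α) = 1/2 ↔ 1 = 1/2
¬α = ¬1/2 = 1/2
¬α ∨ β = 1/2 ∨ 1/4 = 1/2
(α ↔ (β → α)) → (¬α ∨ β) = 1/2 → 1/2 = 1
¬β = ¬1/4 = 3/4
((α ↔ (β → α)) → (¬α ∨ β)) → ¬β = 1 → 3/4 = 3/4
¬(((α ↔ (β → α)) → (¬α ∨ β)) → ¬β) = ¬3/4 = 1/4
¬β = ¬1/4 = 3/4
α → β = 1/2 → 1/4 = 3/4
¬(α → β) = ¬3/4 = 1/4
¬β ∨ ¬(α → β) = 3/4 ∨ 1/4 = 3/4
¬α = ¬1/2 = 1/2
α ∨ α = 1/2 ∨ 1/2 = 1/2
¬α → (α ∨ α) = 1/2 → 1/2 = 1
α ↔ α = 1/2 ↔ 1/2 = 1
(¬α → (α ∨ α)) → (α ↔ α) = 1 → 1 = 1
(¬β ∨ ¬(α → β)) → ((¬α → (α ∨ α)) → (α ↔ α)) = 3/4 → 1 = 1
¬((¬β ∨ ¬(α → β)) → ((¬α → (α ∨ α)) → (α ↔ α))) = ¬1 = 0
¬(((α ↔ (β → α)) → (¬α ∨ β)) → ¬β) → ¬((¬β ∨ ¬(α → β)) → ((¬α → (α ∨ α)) → (α ↔ α))) = 1/4 → 0 = 3/4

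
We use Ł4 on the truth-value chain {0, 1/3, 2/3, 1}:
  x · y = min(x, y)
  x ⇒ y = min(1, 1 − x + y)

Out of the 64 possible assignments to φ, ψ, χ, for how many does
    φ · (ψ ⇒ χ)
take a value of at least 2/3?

value 1: 10 assignments (counts)
value 2/3: 16 assignments (counts)
value 1/3: 19 assignments
value 0: 19 assignments
So 26 of the 64 assignments meet the threshold.

26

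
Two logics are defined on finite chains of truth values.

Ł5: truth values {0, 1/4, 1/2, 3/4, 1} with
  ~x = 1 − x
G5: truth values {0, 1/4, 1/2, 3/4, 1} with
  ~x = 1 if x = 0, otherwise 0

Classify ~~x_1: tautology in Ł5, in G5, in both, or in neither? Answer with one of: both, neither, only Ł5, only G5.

In Ł5: at x_1 = 0 the value is 0 — not a tautology.
In G5: at x_1 = 0 the value is 0 — not a tautology.

neither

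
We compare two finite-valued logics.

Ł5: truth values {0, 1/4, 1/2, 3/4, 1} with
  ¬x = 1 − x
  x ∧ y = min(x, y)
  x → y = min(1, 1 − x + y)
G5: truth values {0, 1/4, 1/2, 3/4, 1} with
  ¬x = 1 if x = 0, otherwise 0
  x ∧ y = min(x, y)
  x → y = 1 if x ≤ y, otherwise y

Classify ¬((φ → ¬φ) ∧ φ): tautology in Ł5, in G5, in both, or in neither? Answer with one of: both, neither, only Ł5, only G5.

only G5

In Ł5: at φ = 1/4 the value is 3/4 — not a tautology.
In G5: every assignment gives 1 — tautology.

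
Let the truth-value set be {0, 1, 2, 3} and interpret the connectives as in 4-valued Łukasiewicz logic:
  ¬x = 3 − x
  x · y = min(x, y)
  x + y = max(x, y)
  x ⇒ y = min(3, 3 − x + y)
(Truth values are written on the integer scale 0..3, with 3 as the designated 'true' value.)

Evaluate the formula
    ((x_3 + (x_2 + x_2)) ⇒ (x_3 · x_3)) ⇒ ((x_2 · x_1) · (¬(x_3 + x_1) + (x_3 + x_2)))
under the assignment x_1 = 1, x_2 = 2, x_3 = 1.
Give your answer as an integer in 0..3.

2

x_2 + x_2 = 2 + 2 = 2
x_3 + (x_2 + x_2) = 1 + 2 = 2
x_3 · x_3 = 1 · 1 = 1
(x_3 + (x_2 + x_2)) ⇒ (x_3 · x_3) = 2 ⇒ 1 = 2
x_2 · x_1 = 2 · 1 = 1
x_3 + x_1 = 1 + 1 = 1
¬(x_3 + x_1) = ¬1 = 2
x_3 + x_2 = 1 + 2 = 2
¬(x_3 + x_1) + (x_3 + x_2) = 2 + 2 = 2
(x_2 · x_1) · (¬(x_3 + x_1) + (x_3 + x_2)) = 1 · 2 = 1
((x_3 + (x_2 + x_2)) ⇒ (x_3 · x_3)) ⇒ ((x_2 · x_1) · (¬(x_3 + x_1) + (x_3 + x_2))) = 2 ⇒ 1 = 2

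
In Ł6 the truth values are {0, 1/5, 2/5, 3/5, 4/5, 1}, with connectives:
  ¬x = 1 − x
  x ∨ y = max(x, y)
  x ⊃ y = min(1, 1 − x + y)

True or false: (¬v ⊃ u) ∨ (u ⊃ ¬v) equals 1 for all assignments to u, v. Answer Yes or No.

Yes

At u = 4/5, v = 4/5, for instance:
¬v = ¬4/5 = 1/5
¬v ⊃ u = 1/5 ⊃ 4/5 = 1
u ⊃ ¬v = 4/5 ⊃ 1/5 = 2/5
(¬v ⊃ u) ∨ (u ⊃ ¬v) = 1 ∨ 2/5 = 1
and checking the remaining 35 assignments likewise gives ≥ 1 in every case.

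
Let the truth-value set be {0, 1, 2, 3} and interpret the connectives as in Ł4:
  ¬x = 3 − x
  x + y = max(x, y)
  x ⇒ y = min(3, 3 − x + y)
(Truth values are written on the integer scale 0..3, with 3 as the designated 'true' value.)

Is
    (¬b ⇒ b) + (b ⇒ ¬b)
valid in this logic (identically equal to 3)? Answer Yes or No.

b = 0 ↦ 3
b = 1 ↦ 3
b = 2 ↦ 3
b = 3 ↦ 3
Every assignment gives a value ≥ 3.

Yes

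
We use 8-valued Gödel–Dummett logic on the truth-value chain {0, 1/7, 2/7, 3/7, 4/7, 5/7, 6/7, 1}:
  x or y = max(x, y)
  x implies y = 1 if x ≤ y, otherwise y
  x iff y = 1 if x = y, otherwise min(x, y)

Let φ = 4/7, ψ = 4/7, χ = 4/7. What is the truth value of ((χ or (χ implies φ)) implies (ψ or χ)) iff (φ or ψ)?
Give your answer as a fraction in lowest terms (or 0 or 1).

1

χ implies φ = 4/7 implies 4/7 = 1
χ or (χ implies φ) = 4/7 or 1 = 1
ψ or χ = 4/7 or 4/7 = 4/7
(χ or (χ implies φ)) implies (ψ or χ) = 1 implies 4/7 = 4/7
φ or ψ = 4/7 or 4/7 = 4/7
((χ or (χ implies φ)) implies (ψ or χ)) iff (φ or ψ) = 4/7 iff 4/7 = 1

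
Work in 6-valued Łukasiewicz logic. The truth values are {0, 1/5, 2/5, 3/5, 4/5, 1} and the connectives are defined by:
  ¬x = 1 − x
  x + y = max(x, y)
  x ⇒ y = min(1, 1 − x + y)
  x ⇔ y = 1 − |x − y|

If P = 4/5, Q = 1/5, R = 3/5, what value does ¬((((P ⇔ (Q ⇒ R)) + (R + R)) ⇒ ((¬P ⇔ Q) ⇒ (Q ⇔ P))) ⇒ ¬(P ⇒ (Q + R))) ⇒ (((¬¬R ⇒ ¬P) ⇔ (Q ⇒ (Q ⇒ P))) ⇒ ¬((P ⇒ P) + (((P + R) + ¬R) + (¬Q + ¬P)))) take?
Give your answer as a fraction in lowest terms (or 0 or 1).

Q ⇒ R = 1/5 ⇒ 3/5 = 1
P ⇔ (Q ⇒ R) = 4/5 ⇔ 1 = 4/5
R + R = 3/5 + 3/5 = 3/5
(P ⇔ (Q ⇒ R)) + (R + R) = 4/5 + 3/5 = 4/5
¬P = ¬4/5 = 1/5
¬P ⇔ Q = 1/5 ⇔ 1/5 = 1
Q ⇔ P = 1/5 ⇔ 4/5 = 2/5
(¬P ⇔ Q) ⇒ (Q ⇔ P) = 1 ⇒ 2/5 = 2/5
((P ⇔ (Q ⇒ R)) + (R + R)) ⇒ ((¬P ⇔ Q) ⇒ (Q ⇔ P)) = 4/5 ⇒ 2/5 = 3/5
Q + R = 1/5 + 3/5 = 3/5
P ⇒ (Q + R) = 4/5 ⇒ 3/5 = 4/5
¬(P ⇒ (Q + R)) = ¬4/5 = 1/5
(((P ⇔ (Q ⇒ R)) + (R + R)) ⇒ ((¬P ⇔ Q) ⇒ (Q ⇔ P))) ⇒ ¬(P ⇒ (Q + R)) = 3/5 ⇒ 1/5 = 3/5
¬((((P ⇔ (Q ⇒ R)) + (R + R)) ⇒ ((¬P ⇔ Q) ⇒ (Q ⇔ P))) ⇒ ¬(P ⇒ (Q + R))) = ¬3/5 = 2/5
¬R = ¬3/5 = 2/5
¬¬R = ¬2/5 = 3/5
¬P = ¬4/5 = 1/5
¬¬R ⇒ ¬P = 3/5 ⇒ 1/5 = 3/5
Q ⇒ P = 1/5 ⇒ 4/5 = 1
Q ⇒ (Q ⇒ P) = 1/5 ⇒ 1 = 1
(¬¬R ⇒ ¬P) ⇔ (Q ⇒ (Q ⇒ P)) = 3/5 ⇔ 1 = 3/5
P ⇒ P = 4/5 ⇒ 4/5 = 1
P + R = 4/5 + 3/5 = 4/5
¬R = ¬3/5 = 2/5
(P + R) + ¬R = 4/5 + 2/5 = 4/5
¬Q = ¬1/5 = 4/5
¬P = ¬4/5 = 1/5
¬Q + ¬P = 4/5 + 1/5 = 4/5
((P + R) + ¬R) + (¬Q + ¬P) = 4/5 + 4/5 = 4/5
(P ⇒ P) + (((P + R) + ¬R) + (¬Q + ¬P)) = 1 + 4/5 = 1
¬((P ⇒ P) + (((P + R) + ¬R) + (¬Q + ¬P))) = ¬1 = 0
((¬¬R ⇒ ¬P) ⇔ (Q ⇒ (Q ⇒ P))) ⇒ ¬((P ⇒ P) + (((P + R) + ¬R) + (¬Q + ¬P))) = 3/5 ⇒ 0 = 2/5
¬((((P ⇔ (Q ⇒ R)) + (R + R)) ⇒ ((¬P ⇔ Q) ⇒ (Q ⇔ P))) ⇒ ¬(P ⇒ (Q + R))) ⇒ (((¬¬R ⇒ ¬P) ⇔ (Q ⇒ (Q ⇒ P))) ⇒ ¬((P ⇒ P) + (((P + R) + ¬R) + (¬Q + ¬P)))) = 2/5 ⇒ 2/5 = 1

1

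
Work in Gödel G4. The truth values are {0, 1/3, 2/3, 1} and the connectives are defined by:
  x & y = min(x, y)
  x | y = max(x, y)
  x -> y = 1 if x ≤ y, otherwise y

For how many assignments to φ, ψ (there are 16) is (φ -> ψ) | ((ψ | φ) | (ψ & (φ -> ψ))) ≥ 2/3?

15

φ = 0, ψ = 0 ↦ 1  ≥
φ = 0, ψ = 1/3 ↦ 1  ≥
φ = 0, ψ = 2/3 ↦ 1  ≥
φ = 0, ψ = 1 ↦ 1  ≥
φ = 1/3, ψ = 0 ↦ 1/3  <
φ = 1/3, ψ = 1/3 ↦ 1  ≥
φ = 1/3, ψ = 2/3 ↦ 1  ≥
φ = 1/3, ψ = 1 ↦ 1  ≥
φ = 2/3, ψ = 0 ↦ 2/3  ≥
φ = 2/3, ψ = 1/3 ↦ 2/3  ≥
φ = 2/3, ψ = 2/3 ↦ 1  ≥
φ = 2/3, ψ = 1 ↦ 1  ≥
φ = 1, ψ = 0 ↦ 1  ≥
φ = 1, ψ = 1/3 ↦ 1  ≥
φ = 1, ψ = 2/3 ↦ 1  ≥
φ = 1, ψ = 1 ↦ 1  ≥
So 15 of the 16 assignments meet the threshold.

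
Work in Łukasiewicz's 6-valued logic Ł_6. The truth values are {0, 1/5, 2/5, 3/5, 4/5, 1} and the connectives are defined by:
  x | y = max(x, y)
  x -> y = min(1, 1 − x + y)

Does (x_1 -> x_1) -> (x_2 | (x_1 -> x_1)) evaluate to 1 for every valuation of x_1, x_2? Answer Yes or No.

Yes

At x_1 = 0, x_2 = 4/5, for instance:
x_1 -> x_1 = 0 -> 0 = 1
x_2 | (x_1 -> x_1) = 4/5 | 1 = 1
(x_1 -> x_1) -> (x_2 | (x_1 -> x_1)) = 1 -> 1 = 1
and checking the remaining 35 assignments likewise gives ≥ 1 in every case.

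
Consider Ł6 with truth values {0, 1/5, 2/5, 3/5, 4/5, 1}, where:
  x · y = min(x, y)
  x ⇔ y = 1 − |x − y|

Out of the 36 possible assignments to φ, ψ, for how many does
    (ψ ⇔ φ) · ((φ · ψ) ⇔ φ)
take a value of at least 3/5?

value 1: 6 assignments (counts)
value 4/5: 10 assignments (counts)
value 3/5: 8 assignments (counts)
value 2/5: 6 assignments
value 1/5: 4 assignments
value 0: 2 assignments
So 24 of the 36 assignments meet the threshold.

24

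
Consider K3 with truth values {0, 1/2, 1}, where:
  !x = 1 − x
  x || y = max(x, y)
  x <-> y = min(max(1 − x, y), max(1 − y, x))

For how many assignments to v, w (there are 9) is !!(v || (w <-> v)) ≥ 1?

4

v = 0, w = 0 ↦ 1  ≥
v = 0, w = 1/2 ↦ 1/2  <
v = 0, w = 1 ↦ 0  <
v = 1/2, w = 0 ↦ 1/2  <
v = 1/2, w = 1/2 ↦ 1/2  <
v = 1/2, w = 1 ↦ 1/2  <
v = 1, w = 0 ↦ 1  ≥
v = 1, w = 1/2 ↦ 1  ≥
v = 1, w = 1 ↦ 1  ≥
So 4 of the 9 assignments meet the threshold.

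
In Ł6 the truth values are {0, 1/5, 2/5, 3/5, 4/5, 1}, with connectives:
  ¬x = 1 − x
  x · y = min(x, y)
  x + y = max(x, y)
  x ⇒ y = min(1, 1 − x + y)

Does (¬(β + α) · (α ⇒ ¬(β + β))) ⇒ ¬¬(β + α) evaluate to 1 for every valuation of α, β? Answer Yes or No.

Counterexample: take α = 0, β = 0.
β + α = 0 + 0 = 0
¬(β + α) = ¬0 = 1
β + β = 0 + 0 = 0
¬(β + β) = ¬0 = 1
α ⇒ ¬(β + β) = 0 ⇒ 1 = 1
¬(β + α) · (α ⇒ ¬(β + β)) = 1 · 1 = 1
β + α = 0 + 0 = 0
¬(β + α) = ¬0 = 1
¬¬(β + α) = ¬1 = 0
(¬(β + α) · (α ⇒ ¬(β + β))) ⇒ ¬¬(β + α) = 1 ⇒ 0 = 0
This gives 0 ≠ 1.

No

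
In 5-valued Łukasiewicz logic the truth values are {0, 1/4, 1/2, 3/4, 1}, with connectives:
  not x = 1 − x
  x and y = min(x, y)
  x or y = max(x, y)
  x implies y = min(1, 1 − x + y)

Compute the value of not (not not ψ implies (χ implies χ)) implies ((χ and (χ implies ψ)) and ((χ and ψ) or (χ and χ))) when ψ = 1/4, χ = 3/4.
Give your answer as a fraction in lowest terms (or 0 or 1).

not ψ = not 1/4 = 3/4
not not ψ = not 3/4 = 1/4
χ implies χ = 3/4 implies 3/4 = 1
not not ψ implies (χ implies χ) = 1/4 implies 1 = 1
not (not not ψ implies (χ implies χ)) = not 1 = 0
χ implies ψ = 3/4 implies 1/4 = 1/2
χ and (χ implies ψ) = 3/4 and 1/2 = 1/2
χ and ψ = 3/4 and 1/4 = 1/4
χ and χ = 3/4 and 3/4 = 3/4
(χ and ψ) or (χ and χ) = 1/4 or 3/4 = 3/4
(χ and (χ implies ψ)) and ((χ and ψ) or (χ and χ)) = 1/2 and 3/4 = 1/2
not (not not ψ implies (χ implies χ)) implies ((χ and (χ implies ψ)) and ((χ and ψ) or (χ and χ))) = 0 implies 1/2 = 1

1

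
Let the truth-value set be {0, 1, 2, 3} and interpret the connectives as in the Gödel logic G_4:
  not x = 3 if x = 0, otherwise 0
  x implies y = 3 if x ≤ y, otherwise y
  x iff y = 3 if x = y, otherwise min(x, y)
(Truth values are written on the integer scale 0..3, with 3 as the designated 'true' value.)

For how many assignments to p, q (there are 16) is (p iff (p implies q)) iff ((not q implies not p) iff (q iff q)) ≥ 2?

7

p = 0, q = 0 ↦ 0  <
p = 0, q = 1 ↦ 0  <
p = 0, q = 2 ↦ 0  <
p = 0, q = 3 ↦ 0  <
p = 1, q = 0 ↦ 3  ≥
p = 1, q = 1 ↦ 1  <
p = 1, q = 2 ↦ 1  <
p = 1, q = 3 ↦ 1  <
p = 2, q = 0 ↦ 3  ≥
p = 2, q = 1 ↦ 1  <
p = 2, q = 2 ↦ 2  ≥
p = 2, q = 3 ↦ 2  ≥
p = 3, q = 0 ↦ 3  ≥
p = 3, q = 1 ↦ 1  <
p = 3, q = 2 ↦ 2  ≥
p = 3, q = 3 ↦ 3  ≥
So 7 of the 16 assignments meet the threshold.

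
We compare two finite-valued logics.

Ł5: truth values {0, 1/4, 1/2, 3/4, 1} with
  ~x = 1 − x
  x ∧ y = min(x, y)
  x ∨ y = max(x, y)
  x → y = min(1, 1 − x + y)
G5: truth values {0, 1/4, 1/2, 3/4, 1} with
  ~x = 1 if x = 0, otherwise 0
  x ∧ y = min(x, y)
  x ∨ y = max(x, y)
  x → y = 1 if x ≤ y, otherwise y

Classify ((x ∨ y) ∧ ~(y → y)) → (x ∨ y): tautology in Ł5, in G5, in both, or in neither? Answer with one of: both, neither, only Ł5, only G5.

both

In Ł5: every assignment gives 1 — tautology.
In G5: every assignment gives 1 — tautology.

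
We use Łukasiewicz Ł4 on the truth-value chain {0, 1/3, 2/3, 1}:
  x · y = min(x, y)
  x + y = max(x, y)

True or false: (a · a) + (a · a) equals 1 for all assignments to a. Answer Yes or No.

Counterexample: take a = 0.
a · a = 0 · 0 = 0
(a · a) + (a · a) = 0 + 0 = 0
This gives 0 ≠ 1.

No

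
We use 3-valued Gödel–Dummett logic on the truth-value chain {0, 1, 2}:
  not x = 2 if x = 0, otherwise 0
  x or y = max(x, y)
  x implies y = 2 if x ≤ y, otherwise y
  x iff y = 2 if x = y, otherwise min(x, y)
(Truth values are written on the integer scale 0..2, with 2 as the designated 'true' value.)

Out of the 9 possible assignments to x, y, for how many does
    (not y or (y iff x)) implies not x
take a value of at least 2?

x = 0, y = 0 ↦ 2  ≥
x = 0, y = 1 ↦ 2  ≥
x = 0, y = 2 ↦ 2  ≥
x = 1, y = 0 ↦ 0  <
x = 1, y = 1 ↦ 0  <
x = 1, y = 2 ↦ 0  <
x = 2, y = 0 ↦ 0  <
x = 2, y = 1 ↦ 0  <
x = 2, y = 2 ↦ 0  <
So 3 of the 9 assignments meet the threshold.

3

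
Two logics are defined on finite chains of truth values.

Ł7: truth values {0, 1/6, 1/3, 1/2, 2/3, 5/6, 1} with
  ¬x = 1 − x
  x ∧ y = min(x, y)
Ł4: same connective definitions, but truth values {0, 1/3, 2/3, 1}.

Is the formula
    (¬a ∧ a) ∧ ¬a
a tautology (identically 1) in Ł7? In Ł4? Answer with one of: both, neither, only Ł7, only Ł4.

neither

In Ł7: at a = 0 the value is 0 — not a tautology.
In Ł4: at a = 0 the value is 0 — not a tautology.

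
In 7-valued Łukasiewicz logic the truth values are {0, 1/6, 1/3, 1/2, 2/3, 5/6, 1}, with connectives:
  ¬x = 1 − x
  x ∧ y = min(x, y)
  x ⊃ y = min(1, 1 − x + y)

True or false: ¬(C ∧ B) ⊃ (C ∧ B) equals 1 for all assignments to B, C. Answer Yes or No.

Counterexample: take B = 0, C = 0.
C ∧ B = 0 ∧ 0 = 0
¬(C ∧ B) = ¬0 = 1
C ∧ B = 0 ∧ 0 = 0
¬(C ∧ B) ⊃ (C ∧ B) = 1 ⊃ 0 = 0
This gives 0 ≠ 1.

No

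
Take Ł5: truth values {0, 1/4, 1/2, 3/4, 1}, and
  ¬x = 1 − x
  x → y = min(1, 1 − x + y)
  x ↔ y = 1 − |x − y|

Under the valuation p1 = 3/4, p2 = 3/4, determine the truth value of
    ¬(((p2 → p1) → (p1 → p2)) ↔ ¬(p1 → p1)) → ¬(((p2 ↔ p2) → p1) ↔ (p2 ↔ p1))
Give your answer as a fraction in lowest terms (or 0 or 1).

1/4

p2 → p1 = 3/4 → 3/4 = 1
p1 → p2 = 3/4 → 3/4 = 1
(p2 → p1) → (p1 → p2) = 1 → 1 = 1
p1 → p1 = 3/4 → 3/4 = 1
¬(p1 → p1) = ¬1 = 0
((p2 → p1) → (p1 → p2)) ↔ ¬(p1 → p1) = 1 ↔ 0 = 0
¬(((p2 → p1) → (p1 → p2)) ↔ ¬(p1 → p1)) = ¬0 = 1
p2 ↔ p2 = 3/4 ↔ 3/4 = 1
(p2 ↔ p2) → p1 = 1 → 3/4 = 3/4
p2 ↔ p1 = 3/4 ↔ 3/4 = 1
((p2 ↔ p2) → p1) ↔ (p2 ↔ p1) = 3/4 ↔ 1 = 3/4
¬(((p2 ↔ p2) → p1) ↔ (p2 ↔ p1)) = ¬3/4 = 1/4
¬(((p2 → p1) → (p1 → p2)) ↔ ¬(p1 → p1)) → ¬(((p2 ↔ p2) → p1) ↔ (p2 ↔ p1)) = 1 → 1/4 = 1/4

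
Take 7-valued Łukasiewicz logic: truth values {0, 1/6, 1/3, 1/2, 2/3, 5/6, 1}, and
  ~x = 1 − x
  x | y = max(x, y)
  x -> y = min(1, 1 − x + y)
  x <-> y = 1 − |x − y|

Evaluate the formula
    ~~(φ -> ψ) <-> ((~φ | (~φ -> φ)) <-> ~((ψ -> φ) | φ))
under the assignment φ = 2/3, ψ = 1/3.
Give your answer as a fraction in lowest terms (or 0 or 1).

φ -> ψ = 2/3 -> 1/3 = 2/3
~(φ -> ψ) = ~2/3 = 1/3
~~(φ -> ψ) = ~1/3 = 2/3
~φ = ~2/3 = 1/3
~φ = ~2/3 = 1/3
~φ -> φ = 1/3 -> 2/3 = 1
~φ | (~φ -> φ) = 1/3 | 1 = 1
ψ -> φ = 1/3 -> 2/3 = 1
(ψ -> φ) | φ = 1 | 2/3 = 1
~((ψ -> φ) | φ) = ~1 = 0
(~φ | (~φ -> φ)) <-> ~((ψ -> φ) | φ) = 1 <-> 0 = 0
~~(φ -> ψ) <-> ((~φ | (~φ -> φ)) <-> ~((ψ -> φ) | φ)) = 2/3 <-> 0 = 1/3

1/3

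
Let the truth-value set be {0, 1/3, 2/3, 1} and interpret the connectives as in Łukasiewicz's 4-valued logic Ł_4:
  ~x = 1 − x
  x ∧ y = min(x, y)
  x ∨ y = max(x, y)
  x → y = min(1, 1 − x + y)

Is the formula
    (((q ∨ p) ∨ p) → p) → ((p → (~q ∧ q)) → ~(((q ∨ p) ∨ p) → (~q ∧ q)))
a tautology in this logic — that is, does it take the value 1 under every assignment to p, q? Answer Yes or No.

Counterexample: take p = 0, q = 0.
q ∨ p = 0 ∨ 0 = 0
(q ∨ p) ∨ p = 0 ∨ 0 = 0
((q ∨ p) ∨ p) → p = 0 → 0 = 1
~q = ~0 = 1
~q ∧ q = 1 ∧ 0 = 0
p → (~q ∧ q) = 0 → 0 = 1
q ∨ p = 0 ∨ 0 = 0
(q ∨ p) ∨ p = 0 ∨ 0 = 0
((q ∨ p) ∨ p) → (~q ∧ q) = 0 → 0 = 1
~(((q ∨ p) ∨ p) → (~q ∧ q)) = ~1 = 0
(p → (~q ∧ q)) → ~(((q ∨ p) ∨ p) → (~q ∧ q)) = 1 → 0 = 0
(((q ∨ p) ∨ p) → p) → ((p → (~q ∧ q)) → ~(((q ∨ p) ∨ p) → (~q ∧ q))) = 1 → 0 = 0
This gives 0 ≠ 1.

No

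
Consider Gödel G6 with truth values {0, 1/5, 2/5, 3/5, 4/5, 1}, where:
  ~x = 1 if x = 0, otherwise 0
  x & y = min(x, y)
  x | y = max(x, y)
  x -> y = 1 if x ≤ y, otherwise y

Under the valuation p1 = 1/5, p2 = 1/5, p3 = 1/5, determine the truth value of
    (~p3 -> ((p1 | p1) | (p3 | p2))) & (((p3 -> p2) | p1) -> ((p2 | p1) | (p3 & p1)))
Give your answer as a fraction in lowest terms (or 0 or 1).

1/5

~p3 = ~1/5 = 0
p1 | p1 = 1/5 | 1/5 = 1/5
p3 | p2 = 1/5 | 1/5 = 1/5
(p1 | p1) | (p3 | p2) = 1/5 | 1/5 = 1/5
~p3 -> ((p1 | p1) | (p3 | p2)) = 0 -> 1/5 = 1
p3 -> p2 = 1/5 -> 1/5 = 1
(p3 -> p2) | p1 = 1 | 1/5 = 1
p2 | p1 = 1/5 | 1/5 = 1/5
p3 & p1 = 1/5 & 1/5 = 1/5
(p2 | p1) | (p3 & p1) = 1/5 | 1/5 = 1/5
((p3 -> p2) | p1) -> ((p2 | p1) | (p3 & p1)) = 1 -> 1/5 = 1/5
(~p3 -> ((p1 | p1) | (p3 | p2))) & (((p3 -> p2) | p1) -> ((p2 | p1) | (p3 & p1))) = 1 & 1/5 = 1/5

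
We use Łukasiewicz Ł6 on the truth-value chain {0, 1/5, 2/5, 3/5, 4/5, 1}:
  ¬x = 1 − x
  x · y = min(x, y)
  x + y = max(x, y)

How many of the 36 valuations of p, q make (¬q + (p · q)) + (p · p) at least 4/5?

20

value 1: 11 assignments (counts)
value 4/5: 9 assignments (counts)
value 3/5: 7 assignments
value 2/5: 5 assignments
value 1/5: 3 assignments
value 0: 1 assignment
So 20 of the 36 assignments meet the threshold.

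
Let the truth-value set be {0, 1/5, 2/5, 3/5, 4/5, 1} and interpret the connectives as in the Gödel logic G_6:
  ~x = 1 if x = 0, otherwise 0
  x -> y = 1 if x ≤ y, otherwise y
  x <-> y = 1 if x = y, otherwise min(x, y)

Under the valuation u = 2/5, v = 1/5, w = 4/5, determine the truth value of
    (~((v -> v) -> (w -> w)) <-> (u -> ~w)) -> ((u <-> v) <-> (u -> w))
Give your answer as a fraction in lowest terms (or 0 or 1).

v -> v = 1/5 -> 1/5 = 1
w -> w = 4/5 -> 4/5 = 1
(v -> v) -> (w -> w) = 1 -> 1 = 1
~((v -> v) -> (w -> w)) = ~1 = 0
~w = ~4/5 = 0
u -> ~w = 2/5 -> 0 = 0
~((v -> v) -> (w -> w)) <-> (u -> ~w) = 0 <-> 0 = 1
u <-> v = 2/5 <-> 1/5 = 1/5
u -> w = 2/5 -> 4/5 = 1
(u <-> v) <-> (u -> w) = 1/5 <-> 1 = 1/5
(~((v -> v) -> (w -> w)) <-> (u -> ~w)) -> ((u <-> v) <-> (u -> w)) = 1 -> 1/5 = 1/5

1/5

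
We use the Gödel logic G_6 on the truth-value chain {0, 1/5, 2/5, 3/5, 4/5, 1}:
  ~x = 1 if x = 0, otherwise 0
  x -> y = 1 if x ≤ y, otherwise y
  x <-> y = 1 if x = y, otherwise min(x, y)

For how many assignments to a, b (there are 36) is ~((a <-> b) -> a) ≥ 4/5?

1

value 1: 1 assignment (counts)
value 0: 35 assignments
So 1 of the 36 assignments meets the threshold.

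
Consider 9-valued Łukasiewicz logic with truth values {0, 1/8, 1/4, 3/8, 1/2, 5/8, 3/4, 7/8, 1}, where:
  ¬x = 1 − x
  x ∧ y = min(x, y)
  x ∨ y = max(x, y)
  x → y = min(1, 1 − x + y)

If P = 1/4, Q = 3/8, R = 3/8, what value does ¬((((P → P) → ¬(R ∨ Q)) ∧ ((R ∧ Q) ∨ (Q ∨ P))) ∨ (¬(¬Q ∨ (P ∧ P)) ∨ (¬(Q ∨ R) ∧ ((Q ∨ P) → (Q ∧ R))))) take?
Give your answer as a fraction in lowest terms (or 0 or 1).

P → P = 1/4 → 1/4 = 1
R ∨ Q = 3/8 ∨ 3/8 = 3/8
¬(R ∨ Q) = ¬3/8 = 5/8
(P → P) → ¬(R ∨ Q) = 1 → 5/8 = 5/8
R ∧ Q = 3/8 ∧ 3/8 = 3/8
Q ∨ P = 3/8 ∨ 1/4 = 3/8
(R ∧ Q) ∨ (Q ∨ P) = 3/8 ∨ 3/8 = 3/8
((P → P) → ¬(R ∨ Q)) ∧ ((R ∧ Q) ∨ (Q ∨ P)) = 5/8 ∧ 3/8 = 3/8
¬Q = ¬3/8 = 5/8
P ∧ P = 1/4 ∧ 1/4 = 1/4
¬Q ∨ (P ∧ P) = 5/8 ∨ 1/4 = 5/8
¬(¬Q ∨ (P ∧ P)) = ¬5/8 = 3/8
Q ∨ R = 3/8 ∨ 3/8 = 3/8
¬(Q ∨ R) = ¬3/8 = 5/8
Q ∨ P = 3/8 ∨ 1/4 = 3/8
Q ∧ R = 3/8 ∧ 3/8 = 3/8
(Q ∨ P) → (Q ∧ R) = 3/8 → 3/8 = 1
¬(Q ∨ R) ∧ ((Q ∨ P) → (Q ∧ R)) = 5/8 ∧ 1 = 5/8
¬(¬Q ∨ (P ∧ P)) ∨ (¬(Q ∨ R) ∧ ((Q ∨ P) → (Q ∧ R))) = 3/8 ∨ 5/8 = 5/8
(((P → P) → ¬(R ∨ Q)) ∧ ((R ∧ Q) ∨ (Q ∨ P))) ∨ (¬(¬Q ∨ (P ∧ P)) ∨ (¬(Q ∨ R) ∧ ((Q ∨ P) → (Q ∧ R)))) = 3/8 ∨ 5/8 = 5/8
¬((((P → P) → ¬(R ∨ Q)) ∧ ((R ∧ Q) ∨ (Q ∨ P))) ∨ (¬(¬Q ∨ (P ∧ P)) ∨ (¬(Q ∨ R) ∧ ((Q ∨ P) → (Q ∧ R))))) = ¬5/8 = 3/8

3/8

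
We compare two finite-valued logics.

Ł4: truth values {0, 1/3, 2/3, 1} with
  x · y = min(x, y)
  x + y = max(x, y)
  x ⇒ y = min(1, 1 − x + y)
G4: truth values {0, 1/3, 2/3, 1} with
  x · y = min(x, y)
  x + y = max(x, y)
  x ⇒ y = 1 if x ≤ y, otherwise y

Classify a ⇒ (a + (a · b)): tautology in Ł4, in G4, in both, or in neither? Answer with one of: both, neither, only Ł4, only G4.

In Ł4: every assignment gives 1 — tautology.
In G4: every assignment gives 1 — tautology.

both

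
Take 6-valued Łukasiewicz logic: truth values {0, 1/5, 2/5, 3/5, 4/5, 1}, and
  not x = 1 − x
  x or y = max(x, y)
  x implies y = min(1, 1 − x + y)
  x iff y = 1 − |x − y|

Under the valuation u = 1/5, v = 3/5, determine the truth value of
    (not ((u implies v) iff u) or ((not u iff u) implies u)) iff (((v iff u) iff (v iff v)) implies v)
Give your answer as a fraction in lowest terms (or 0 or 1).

u implies v = 1/5 implies 3/5 = 1
(u implies v) iff u = 1 iff 1/5 = 1/5
not ((u implies v) iff u) = not 1/5 = 4/5
not u = not 1/5 = 4/5
not u iff u = 4/5 iff 1/5 = 2/5
(not u iff u) implies u = 2/5 implies 1/5 = 4/5
not ((u implies v) iff u) or ((not u iff u) implies u) = 4/5 or 4/5 = 4/5
v iff u = 3/5 iff 1/5 = 3/5
v iff v = 3/5 iff 3/5 = 1
(v iff u) iff (v iff v) = 3/5 iff 1 = 3/5
((v iff u) iff (v iff v)) implies v = 3/5 implies 3/5 = 1
(not ((u implies v) iff u) or ((not u iff u) implies u)) iff (((v iff u) iff (v iff v)) implies v) = 4/5 iff 1 = 4/5

4/5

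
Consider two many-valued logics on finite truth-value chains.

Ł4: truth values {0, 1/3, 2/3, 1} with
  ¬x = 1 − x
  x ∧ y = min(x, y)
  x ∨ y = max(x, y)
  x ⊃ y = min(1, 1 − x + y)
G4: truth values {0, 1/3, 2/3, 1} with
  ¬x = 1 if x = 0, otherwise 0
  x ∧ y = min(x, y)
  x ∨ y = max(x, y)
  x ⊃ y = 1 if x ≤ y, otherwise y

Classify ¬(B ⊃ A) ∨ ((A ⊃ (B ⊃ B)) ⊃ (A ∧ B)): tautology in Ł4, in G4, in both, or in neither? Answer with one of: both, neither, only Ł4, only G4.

neither

In Ł4: at A = 0, B = 0 the value is 0 — not a tautology.
In G4: at A = 0, B = 0 the value is 0 — not a tautology.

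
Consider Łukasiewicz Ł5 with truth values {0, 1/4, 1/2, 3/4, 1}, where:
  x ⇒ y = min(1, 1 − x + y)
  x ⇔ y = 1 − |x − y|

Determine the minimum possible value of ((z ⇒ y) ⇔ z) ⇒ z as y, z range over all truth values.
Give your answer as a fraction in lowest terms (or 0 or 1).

1/2

Take y = 0, z = 1/2:
z ⇒ y = 1/2 ⇒ 0 = 1/2
(z ⇒ y) ⇔ z = 1/2 ⇔ 1/2 = 1
((z ⇒ y) ⇔ z) ⇒ z = 1 ⇒ 1/2 = 1/2
No assignment yields a value below 1/2, so this is the minimum.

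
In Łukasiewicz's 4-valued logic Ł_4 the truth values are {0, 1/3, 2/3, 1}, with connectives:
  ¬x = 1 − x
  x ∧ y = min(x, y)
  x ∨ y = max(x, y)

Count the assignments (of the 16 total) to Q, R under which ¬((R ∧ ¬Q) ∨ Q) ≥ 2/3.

Q = 0, R = 0 ↦ 1  ≥
Q = 0, R = 1/3 ↦ 2/3  ≥
Q = 0, R = 2/3 ↦ 1/3  <
Q = 0, R = 1 ↦ 0  <
Q = 1/3, R = 0 ↦ 2/3  ≥
Q = 1/3, R = 1/3 ↦ 2/3  ≥
Q = 1/3, R = 2/3 ↦ 1/3  <
Q = 1/3, R = 1 ↦ 1/3  <
Q = 2/3, R = 0 ↦ 1/3  <
Q = 2/3, R = 1/3 ↦ 1/3  <
Q = 2/3, R = 2/3 ↦ 1/3  <
Q = 2/3, R = 1 ↦ 1/3  <
Q = 1, R = 0 ↦ 0  <
Q = 1, R = 1/3 ↦ 0  <
Q = 1, R = 2/3 ↦ 0  <
Q = 1, R = 1 ↦ 0  <
So 4 of the 16 assignments meet the threshold.

4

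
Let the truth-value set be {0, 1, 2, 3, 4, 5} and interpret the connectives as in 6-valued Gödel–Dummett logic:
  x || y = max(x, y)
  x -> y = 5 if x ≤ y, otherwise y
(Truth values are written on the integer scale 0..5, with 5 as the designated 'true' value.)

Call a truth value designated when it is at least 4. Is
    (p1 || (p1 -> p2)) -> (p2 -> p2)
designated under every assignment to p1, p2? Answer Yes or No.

At p1 = 2, p2 = 2, for instance:
p1 -> p2 = 2 -> 2 = 5
p1 || (p1 -> p2) = 2 || 5 = 5
p2 -> p2 = 2 -> 2 = 5
(p1 || (p1 -> p2)) -> (p2 -> p2) = 5 -> 5 = 5
and checking the remaining 35 assignments likewise gives ≥ 4 in every case.

Yes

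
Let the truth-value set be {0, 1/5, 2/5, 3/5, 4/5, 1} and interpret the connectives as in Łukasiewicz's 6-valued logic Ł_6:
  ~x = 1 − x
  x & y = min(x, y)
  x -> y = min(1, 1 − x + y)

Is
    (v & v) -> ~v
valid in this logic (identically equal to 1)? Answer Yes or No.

Counterexample: take v = 3/5.
v & v = 3/5 & 3/5 = 3/5
~v = ~3/5 = 2/5
(v & v) -> ~v = 3/5 -> 2/5 = 4/5
This gives 4/5 ≠ 1.

No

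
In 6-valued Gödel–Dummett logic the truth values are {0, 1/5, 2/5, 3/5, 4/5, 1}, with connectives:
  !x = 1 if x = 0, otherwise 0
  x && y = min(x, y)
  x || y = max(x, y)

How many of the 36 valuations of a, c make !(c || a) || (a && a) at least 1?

value 1: 7 assignments (counts)
value 4/5: 6 assignments
value 3/5: 6 assignments
value 2/5: 6 assignments
value 1/5: 6 assignments
value 0: 5 assignments
So 7 of the 36 assignments meet the threshold.

7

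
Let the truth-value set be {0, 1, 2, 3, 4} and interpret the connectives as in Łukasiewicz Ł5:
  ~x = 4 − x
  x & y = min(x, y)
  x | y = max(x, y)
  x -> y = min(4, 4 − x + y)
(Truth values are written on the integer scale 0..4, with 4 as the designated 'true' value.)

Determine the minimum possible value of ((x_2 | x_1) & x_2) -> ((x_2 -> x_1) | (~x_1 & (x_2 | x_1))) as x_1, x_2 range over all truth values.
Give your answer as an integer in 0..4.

Take x_1 = 2, x_2 = 4:
x_2 | x_1 = 4 | 2 = 4
(x_2 | x_1) & x_2 = 4 & 4 = 4
x_2 -> x_1 = 4 -> 2 = 2
~x_1 = ~2 = 2
x_2 | x_1 = 4 | 2 = 4
~x_1 & (x_2 | x_1) = 2 & 4 = 2
(x_2 -> x_1) | (~x_1 & (x_2 | x_1)) = 2 | 2 = 2
((x_2 | x_1) & x_2) -> ((x_2 -> x_1) | (~x_1 & (x_2 | x_1))) = 4 -> 2 = 2
No assignment yields a value below 2, so this is the minimum.

2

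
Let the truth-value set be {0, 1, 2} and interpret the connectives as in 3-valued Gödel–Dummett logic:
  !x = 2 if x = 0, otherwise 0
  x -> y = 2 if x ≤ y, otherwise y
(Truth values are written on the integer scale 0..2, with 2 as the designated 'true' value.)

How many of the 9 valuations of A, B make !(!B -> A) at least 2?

A = 0, B = 0 ↦ 2  ≥
A = 0, B = 1 ↦ 0  <
A = 0, B = 2 ↦ 0  <
A = 1, B = 0 ↦ 0  <
A = 1, B = 1 ↦ 0  <
A = 1, B = 2 ↦ 0  <
A = 2, B = 0 ↦ 0  <
A = 2, B = 1 ↦ 0  <
A = 2, B = 2 ↦ 0  <
So 1 of the 9 assignments meets the threshold.

1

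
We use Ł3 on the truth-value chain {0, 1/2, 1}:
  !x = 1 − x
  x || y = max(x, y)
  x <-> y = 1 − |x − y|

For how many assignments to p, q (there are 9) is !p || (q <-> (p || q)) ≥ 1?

6

p = 0, q = 0 ↦ 1  ≥
p = 0, q = 1/2 ↦ 1  ≥
p = 0, q = 1 ↦ 1  ≥
p = 1/2, q = 0 ↦ 1/2  <
p = 1/2, q = 1/2 ↦ 1  ≥
p = 1/2, q = 1 ↦ 1  ≥
p = 1, q = 0 ↦ 0  <
p = 1, q = 1/2 ↦ 1/2  <
p = 1, q = 1 ↦ 1  ≥
So 6 of the 9 assignments meet the threshold.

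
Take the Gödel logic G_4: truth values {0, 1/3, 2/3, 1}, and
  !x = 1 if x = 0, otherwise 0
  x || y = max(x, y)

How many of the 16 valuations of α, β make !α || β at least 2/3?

10

α = 0, β = 0 ↦ 1  ≥
α = 0, β = 1/3 ↦ 1  ≥
α = 0, β = 2/3 ↦ 1  ≥
α = 0, β = 1 ↦ 1  ≥
α = 1/3, β = 0 ↦ 0  <
α = 1/3, β = 1/3 ↦ 1/3  <
α = 1/3, β = 2/3 ↦ 2/3  ≥
α = 1/3, β = 1 ↦ 1  ≥
α = 2/3, β = 0 ↦ 0  <
α = 2/3, β = 1/3 ↦ 1/3  <
α = 2/3, β = 2/3 ↦ 2/3  ≥
α = 2/3, β = 1 ↦ 1  ≥
α = 1, β = 0 ↦ 0  <
α = 1, β = 1/3 ↦ 1/3  <
α = 1, β = 2/3 ↦ 2/3  ≥
α = 1, β = 1 ↦ 1  ≥
So 10 of the 16 assignments meet the threshold.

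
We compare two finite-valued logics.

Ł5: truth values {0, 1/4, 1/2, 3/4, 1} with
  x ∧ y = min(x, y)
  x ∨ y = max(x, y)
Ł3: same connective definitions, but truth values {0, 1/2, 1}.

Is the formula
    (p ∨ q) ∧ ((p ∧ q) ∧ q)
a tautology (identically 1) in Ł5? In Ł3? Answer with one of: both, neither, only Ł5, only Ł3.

In Ł5: at p = 0, q = 0 the value is 0 — not a tautology.
In Ł3: at p = 0, q = 0 the value is 0 — not a tautology.

neither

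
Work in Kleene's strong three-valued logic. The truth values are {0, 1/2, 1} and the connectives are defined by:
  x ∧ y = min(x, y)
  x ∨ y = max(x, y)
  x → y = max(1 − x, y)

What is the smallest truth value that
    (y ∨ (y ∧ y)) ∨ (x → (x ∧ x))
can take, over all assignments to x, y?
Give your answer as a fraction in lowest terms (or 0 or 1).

1/2

Take x = 1/2, y = 0:
y ∧ y = 0 ∧ 0 = 0
y ∨ (y ∧ y) = 0 ∨ 0 = 0
x ∧ x = 1/2 ∧ 1/2 = 1/2
x → (x ∧ x) = 1/2 → 1/2 = 1/2
(y ∨ (y ∧ y)) ∨ (x → (x ∧ x)) = 0 ∨ 1/2 = 1/2
No assignment yields a value below 1/2, so this is the minimum.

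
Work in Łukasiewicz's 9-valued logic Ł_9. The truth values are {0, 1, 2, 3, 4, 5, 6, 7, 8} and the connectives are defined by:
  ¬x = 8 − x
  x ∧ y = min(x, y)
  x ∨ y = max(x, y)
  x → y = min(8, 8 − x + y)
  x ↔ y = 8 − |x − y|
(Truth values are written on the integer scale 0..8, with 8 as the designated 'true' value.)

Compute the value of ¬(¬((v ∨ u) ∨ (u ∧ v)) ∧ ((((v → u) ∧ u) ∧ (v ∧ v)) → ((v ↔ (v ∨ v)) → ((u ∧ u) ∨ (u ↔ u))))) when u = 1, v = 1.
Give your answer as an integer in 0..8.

1

v ∨ u = 1 ∨ 1 = 1
u ∧ v = 1 ∧ 1 = 1
(v ∨ u) ∨ (u ∧ v) = 1 ∨ 1 = 1
¬((v ∨ u) ∨ (u ∧ v)) = ¬1 = 7
v → u = 1 → 1 = 8
(v → u) ∧ u = 8 ∧ 1 = 1
v ∧ v = 1 ∧ 1 = 1
((v → u) ∧ u) ∧ (v ∧ v) = 1 ∧ 1 = 1
v ∨ v = 1 ∨ 1 = 1
v ↔ (v ∨ v) = 1 ↔ 1 = 8
u ∧ u = 1 ∧ 1 = 1
u ↔ u = 1 ↔ 1 = 8
(u ∧ u) ∨ (u ↔ u) = 1 ∨ 8 = 8
(v ↔ (v ∨ v)) → ((u ∧ u) ∨ (u ↔ u)) = 8 → 8 = 8
(((v → u) ∧ u) ∧ (v ∧ v)) → ((v ↔ (v ∨ v)) → ((u ∧ u) ∨ (u ↔ u))) = 1 → 8 = 8
¬((v ∨ u) ∨ (u ∧ v)) ∧ ((((v → u) ∧ u) ∧ (v ∧ v)) → ((v ↔ (v ∨ v)) → ((u ∧ u) ∨ (u ↔ u)))) = 7 ∧ 8 = 7
¬(¬((v ∨ u) ∨ (u ∧ v)) ∧ ((((v → u) ∧ u) ∧ (v ∧ v)) → ((v ↔ (v ∨ v)) → ((u ∧ u) ∨ (u ↔ u))))) = ¬7 = 1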